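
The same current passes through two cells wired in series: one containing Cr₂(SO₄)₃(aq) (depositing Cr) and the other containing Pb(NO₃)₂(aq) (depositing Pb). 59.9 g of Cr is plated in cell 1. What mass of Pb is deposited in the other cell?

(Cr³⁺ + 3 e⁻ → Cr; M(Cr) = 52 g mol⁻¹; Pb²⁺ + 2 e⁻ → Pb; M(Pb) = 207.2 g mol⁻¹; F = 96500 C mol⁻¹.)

358 g

n(Cr) = 59.9 / 52 = 1.152 mol.
Since Cr³⁺ + 3 e⁻ → Cr, n(e⁻) passed = 3 × 1.152 = 3.456 mol.
Cells in series carry the same charge, so the same 3.456 mol of electrons passes through cell 2.
Pb²⁺ + 2 e⁻ → Pb, so n(Pb) = 3.456 / 2 = 1.728 mol.
m(Pb) = 1.728 × 207.2 = 358 g.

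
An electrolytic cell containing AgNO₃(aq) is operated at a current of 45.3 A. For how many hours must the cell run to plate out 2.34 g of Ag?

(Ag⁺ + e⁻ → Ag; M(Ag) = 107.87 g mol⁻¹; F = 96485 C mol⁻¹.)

0.0128 h

n(Ag) = m/M = 2.34 / 107.87 = 0.02169 mol.
Each Ag atom requires 1 electron, so n(e⁻) = 1 × 0.02169 = 0.02169 mol.
Q = n(e⁻)·F = 0.02169 × 96485 = 2093 C.
t = Q/I = 2093 / 45.30 A = 46.20 s = 0.0128 h.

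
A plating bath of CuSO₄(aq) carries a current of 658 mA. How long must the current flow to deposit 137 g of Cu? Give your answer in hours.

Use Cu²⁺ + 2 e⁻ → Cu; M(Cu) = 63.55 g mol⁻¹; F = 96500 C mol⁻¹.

n(Cu) = m/M = 137 / 63.55 = 2.156 mol.
Each Cu atom requires 2 electrons, so n(e⁻) = 2 × 2.156 = 4.312 mol.
Q = n(e⁻)·F = 4.312 × 96500 = 416100 C.
t = Q/I = 416100 / 0.6580 A = 632300 s = 176 h.

176 h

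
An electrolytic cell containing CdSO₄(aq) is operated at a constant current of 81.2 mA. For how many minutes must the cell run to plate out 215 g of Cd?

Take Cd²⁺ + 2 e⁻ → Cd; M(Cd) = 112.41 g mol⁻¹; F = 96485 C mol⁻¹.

n(Cd) = m/M = 215 / 112.41 = 1.913 mol.
Each Cd atom requires 2 electrons, so n(e⁻) = 2 × 1.913 = 3.825 mol.
Q = n(e⁻)·F = 3.825 × 96485 = 369100 C.
t = Q/I = 369100 / 0.08120 A = 4545000 s = 75800 min.

75800 min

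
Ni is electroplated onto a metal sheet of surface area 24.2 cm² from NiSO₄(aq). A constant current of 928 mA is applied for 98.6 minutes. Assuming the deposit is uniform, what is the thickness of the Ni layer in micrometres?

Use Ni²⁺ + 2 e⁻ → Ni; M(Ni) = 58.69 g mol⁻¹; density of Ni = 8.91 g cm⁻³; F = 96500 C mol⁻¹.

77.4 μm

Q = I·t = 0.9280 × 5916.0 = 5490 C; n(e⁻) = 0.05689 mol.
n(Ni) = n(e⁻)/2 = 0.02845 mol, so m = 0.02845 × 58.69 = 1.669 g.
Volume = m/ρ = 1.669 / 8.91 = 0.1874 cm³.
Thickness = V/A = 0.1874 / 24.2 = 0.00774 cm = 77.4 μm.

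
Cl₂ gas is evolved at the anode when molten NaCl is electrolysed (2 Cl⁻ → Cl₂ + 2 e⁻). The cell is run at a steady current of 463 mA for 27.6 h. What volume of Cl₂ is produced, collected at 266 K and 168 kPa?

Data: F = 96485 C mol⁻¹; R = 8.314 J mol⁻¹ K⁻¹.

3.14 L

Q = I·t = 0.4630 A × 99360 s = 46000 C.
n(e⁻) = Q/F = 46000 / 96485 = 0.4768 mol.
2 electrons are transferred per Cl₂ molecule, so n(Cl₂) = 0.4768 / 2 = 0.2384 mol.
V = nRT/P = (0.2384 × 8.314 × 266) / (168 × 10³ Pa) = 0.00314 m³ = 3.14 L.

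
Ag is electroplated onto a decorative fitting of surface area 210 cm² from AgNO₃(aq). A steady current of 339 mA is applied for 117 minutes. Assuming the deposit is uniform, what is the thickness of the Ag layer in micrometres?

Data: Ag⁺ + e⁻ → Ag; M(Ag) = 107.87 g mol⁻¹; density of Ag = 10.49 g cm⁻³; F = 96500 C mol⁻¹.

Q = I·t = 0.3390 × 7020.0 = 2380 C; n(e⁻) = 0.02466 mol.
n(Ag) = n(e⁻)/1 = 0.02466 mol, so m = 0.02466 × 107.87 = 2.660 g.
Volume = m/ρ = 2.660 / 10.49 = 0.2536 cm³.
Thickness = V/A = 0.2536 / 210 = 0.00121 cm = 12.1 μm.

12.1 μm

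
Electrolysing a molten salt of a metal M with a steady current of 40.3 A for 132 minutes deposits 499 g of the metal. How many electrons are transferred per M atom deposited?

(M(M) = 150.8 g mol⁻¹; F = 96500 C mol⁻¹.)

Q = I·t = 40.30 A × 7920.0 s = 319200 C, so n(e⁻) = 319200/96500 = 3.308 mol.
n(M) deposited = 499 / 150.8 = 3.309 mol.
Electrons per atom = n(e⁻)/n(M) = 3.308 / 3.309 = 1.00 ≈ 1, so the ion is M⁺.

1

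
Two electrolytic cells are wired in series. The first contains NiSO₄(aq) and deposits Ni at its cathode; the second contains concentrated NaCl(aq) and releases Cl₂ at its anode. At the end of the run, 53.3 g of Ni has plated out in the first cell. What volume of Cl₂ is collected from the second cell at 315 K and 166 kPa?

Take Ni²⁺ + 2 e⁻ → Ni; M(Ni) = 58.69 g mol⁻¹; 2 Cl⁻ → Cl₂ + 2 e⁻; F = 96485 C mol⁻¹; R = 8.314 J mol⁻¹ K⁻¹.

14.3 L

n(Ni) = 53.3 / 58.69 = 0.9082 mol, so n(e⁻) = 2 × 0.9082 = 1.816 mol.
The cells are in series, so the same 1.816 mol of electrons passes through the second cell.
2 Cl⁻ → Cl₂ + 2 e⁻ — 2 mol e⁻ per mol Cl₂, so n(Cl₂) = 1.816/2 = 0.9082 mol.
V = nRT/P = (0.9082 × 8.314 × 315) / (166 × 10³) = 0.0143 m³ = 14.3 L.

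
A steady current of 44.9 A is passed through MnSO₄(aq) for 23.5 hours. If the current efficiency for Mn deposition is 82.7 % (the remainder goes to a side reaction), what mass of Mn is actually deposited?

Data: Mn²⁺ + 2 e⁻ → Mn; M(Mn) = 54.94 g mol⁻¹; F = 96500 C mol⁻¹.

894 g

Q = I·t = 44.90 × 84600 = 3799000 C.
n(e⁻) = 3799000/96500 = 39.36 mol; theoretically n(Mn) = 39.36/2 = 19.68 mol, m_theo = 1081 g.
At 82.7 % efficiency, m_actual = 0.827 × 1081 = 894 g.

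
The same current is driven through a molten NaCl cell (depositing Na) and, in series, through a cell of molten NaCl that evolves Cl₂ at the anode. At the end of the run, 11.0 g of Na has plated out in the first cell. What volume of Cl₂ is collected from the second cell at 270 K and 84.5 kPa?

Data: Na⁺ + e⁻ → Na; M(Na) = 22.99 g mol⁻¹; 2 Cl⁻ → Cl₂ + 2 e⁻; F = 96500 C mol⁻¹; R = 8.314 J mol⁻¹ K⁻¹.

n(Na) = 11.0 / 22.99 = 0.4785 mol, so n(e⁻) = 1 × 0.4785 = 0.4785 mol.
The cells are in series, so the same 0.4785 mol of electrons passes through the second cell.
2 Cl⁻ → Cl₂ + 2 e⁻ — 2 mol e⁻ per mol Cl₂, so n(Cl₂) = 0.4785/2 = 0.2392 mol.
V = nRT/P = (0.2392 × 8.314 × 270) / (84.5 × 10³) = 0.00636 m³ = 6.36 L.

6.36 L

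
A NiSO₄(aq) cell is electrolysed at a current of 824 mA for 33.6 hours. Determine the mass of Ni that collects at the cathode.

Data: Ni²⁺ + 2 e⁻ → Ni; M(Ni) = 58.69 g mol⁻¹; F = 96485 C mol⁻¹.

Q = I·t = 0.8240 A × 120960 s = 99670 C.
n(e⁻) = Q/F = 99670 / 96485 = 1.033 mol.
Ni²⁺ + 2 e⁻ → Ni, so n(Ni) = n(e⁻)/2 = 0.5165 mol.
m = n·M = 0.5165 × 58.69 = 30.3 g.

30.3 g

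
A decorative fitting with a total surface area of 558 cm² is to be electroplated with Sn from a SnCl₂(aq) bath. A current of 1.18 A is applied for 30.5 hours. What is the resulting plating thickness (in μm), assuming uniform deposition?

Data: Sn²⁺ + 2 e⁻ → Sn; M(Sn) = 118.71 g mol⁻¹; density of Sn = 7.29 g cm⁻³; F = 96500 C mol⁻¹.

196 μm

Q = I·t = 1.180 × 109800 = 129600 C; n(e⁻) = 1.343 mol.
n(Sn) = n(e⁻)/2 = 0.6713 mol, so m = 0.6713 × 118.71 = 79.69 g.
Volume = m/ρ = 79.69 / 7.29 = 10.93 cm³.
Thickness = V/A = 10.93 / 558 = 0.0196 cm = 196 μm.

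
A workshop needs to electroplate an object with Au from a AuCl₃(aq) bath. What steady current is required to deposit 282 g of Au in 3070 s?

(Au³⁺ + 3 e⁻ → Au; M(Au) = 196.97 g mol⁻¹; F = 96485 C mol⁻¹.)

n(Au) = 282 / 196.97 = 1.432 mol.
n(e⁻) = 3 × 1.432 = 4.295 mol.
Q = n(e⁻)·F = 4.295 × 96485 = 414400 C.
I = Q/t = 414400 / 3070.0 s = 135 A.

135 A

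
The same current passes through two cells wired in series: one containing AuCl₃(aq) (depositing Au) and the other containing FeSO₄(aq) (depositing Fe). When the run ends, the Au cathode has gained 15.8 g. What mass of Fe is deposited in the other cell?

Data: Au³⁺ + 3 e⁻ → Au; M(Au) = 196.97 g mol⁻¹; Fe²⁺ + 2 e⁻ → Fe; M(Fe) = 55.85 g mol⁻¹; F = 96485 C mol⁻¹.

6.72 g

n(Au) = 15.8 / 196.97 = 0.08022 mol.
Since Au³⁺ + 3 e⁻ → Au, n(e⁻) passed = 3 × 0.08022 = 0.2406 mol.
Cells in series carry the same charge, so the same 0.2406 mol of electrons passes through cell 2.
Fe²⁺ + 2 e⁻ → Fe, so n(Fe) = 0.2406 / 2 = 0.1203 mol.
m(Fe) = 0.1203 × 55.85 = 6.72 g.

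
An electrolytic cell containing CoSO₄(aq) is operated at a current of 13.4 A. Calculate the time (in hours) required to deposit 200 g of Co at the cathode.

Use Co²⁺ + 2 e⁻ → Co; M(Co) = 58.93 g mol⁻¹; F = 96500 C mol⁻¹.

n(Co) = m/M = 200 / 58.93 = 3.394 mol.
Each Co atom requires 2 electrons, so n(e⁻) = 2 × 3.394 = 6.788 mol.
Q = n(e⁻)·F = 6.788 × 96500 = 655000 C.
t = Q/I = 655000 / 13.40 A = 48880 s = 13.6 h.

13.6 h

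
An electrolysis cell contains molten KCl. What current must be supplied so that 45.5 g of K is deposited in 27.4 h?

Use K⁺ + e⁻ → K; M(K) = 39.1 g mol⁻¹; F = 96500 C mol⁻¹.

1.14 A

n(K) = 45.5 / 39.1 = 1.164 mol.
n(e⁻) = 1 × 1.164 = 1.164 mol.
Q = n(e⁻)·F = 1.164 × 96500 = 112300 C.
I = Q/t = 112300 / 98640 s = 1.14 A.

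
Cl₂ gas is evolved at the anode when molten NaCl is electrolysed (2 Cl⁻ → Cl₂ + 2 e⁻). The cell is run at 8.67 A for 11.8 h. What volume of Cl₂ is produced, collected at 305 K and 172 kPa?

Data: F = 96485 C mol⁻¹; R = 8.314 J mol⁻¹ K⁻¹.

Q = I·t = 8.670 A × 42480 s = 368300 C.
n(e⁻) = Q/F = 368300 / 96485 = 3.817 mol.
2 electrons are transferred per Cl₂ molecule, so n(Cl₂) = 3.817 / 2 = 1.909 mol.
V = nRT/P = (1.909 × 8.314 × 305) / (172 × 10³ Pa) = 0.0281 m³ = 28.1 L.

28.1 L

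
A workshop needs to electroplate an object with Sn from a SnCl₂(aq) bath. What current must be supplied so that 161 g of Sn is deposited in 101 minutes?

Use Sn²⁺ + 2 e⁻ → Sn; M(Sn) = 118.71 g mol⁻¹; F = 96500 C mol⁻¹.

n(Sn) = 161 / 118.71 = 1.356 mol.
n(e⁻) = 2 × 1.356 = 2.712 mol.
Q = n(e⁻)·F = 2.712 × 96500 = 261800 C.
I = Q/t = 261800 / 6060.0 s = 43.2 A.

43.2 A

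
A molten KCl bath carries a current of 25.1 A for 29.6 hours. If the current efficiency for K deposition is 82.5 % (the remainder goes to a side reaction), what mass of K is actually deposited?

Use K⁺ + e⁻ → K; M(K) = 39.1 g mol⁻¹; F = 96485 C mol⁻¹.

894 g

Q = I·t = 25.10 × 106560 = 2675000 C.
n(e⁻) = 2675000/96485 = 27.72 mol; theoretically n(K) = 27.72/1 = 27.72 mol, m_theo = 1084 g.
At 82.5 % efficiency, m_actual = 0.825 × 1084 = 894 g.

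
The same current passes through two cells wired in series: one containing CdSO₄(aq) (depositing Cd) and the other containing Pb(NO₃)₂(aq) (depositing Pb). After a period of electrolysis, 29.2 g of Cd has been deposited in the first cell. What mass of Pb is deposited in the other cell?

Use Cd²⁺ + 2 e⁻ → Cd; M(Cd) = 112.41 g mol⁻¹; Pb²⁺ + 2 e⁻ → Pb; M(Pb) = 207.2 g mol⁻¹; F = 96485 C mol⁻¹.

53.8 g

n(Cd) = 29.2 / 112.41 = 0.2598 mol.
Since Cd²⁺ + 2 e⁻ → Cd, n(e⁻) passed = 2 × 0.2598 = 0.5195 mol.
Cells in series carry the same charge, so the same 0.5195 mol of electrons passes through cell 2.
Pb²⁺ + 2 e⁻ → Pb, so n(Pb) = 0.5195 / 2 = 0.2598 mol.
m(Pb) = 0.2598 × 207.2 = 53.8 g.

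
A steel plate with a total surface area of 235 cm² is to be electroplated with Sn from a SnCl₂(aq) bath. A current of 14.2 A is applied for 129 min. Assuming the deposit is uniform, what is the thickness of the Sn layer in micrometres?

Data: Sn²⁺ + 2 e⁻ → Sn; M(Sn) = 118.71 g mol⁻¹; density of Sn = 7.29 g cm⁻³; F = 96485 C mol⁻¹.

Q = I·t = 14.20 × 7740.0 = 109900 C; n(e⁻) = 1.139 mol.
n(Sn) = n(e⁻)/2 = 0.5696 mol, so m = 0.5696 × 118.71 = 67.61 g.
Volume = m/ρ = 67.61 / 7.29 = 9.275 cm³.
Thickness = V/A = 9.275 / 235 = 0.0395 cm = 395 μm.

395 μm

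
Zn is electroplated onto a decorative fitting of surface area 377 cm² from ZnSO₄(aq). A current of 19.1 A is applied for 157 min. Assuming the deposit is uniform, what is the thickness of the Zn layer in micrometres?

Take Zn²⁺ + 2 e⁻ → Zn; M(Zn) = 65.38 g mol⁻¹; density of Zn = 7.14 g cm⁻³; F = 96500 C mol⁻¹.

Q = I·t = 19.10 × 9420.0 = 179900 C; n(e⁻) = 1.864 mol.
n(Zn) = n(e⁻)/2 = 0.9322 mol, so m = 0.9322 × 65.38 = 60.95 g.
Volume = m/ρ = 60.95 / 7.14 = 8.536 cm³.
Thickness = V/A = 8.536 / 377 = 0.0226 cm = 226 μm.

226 μm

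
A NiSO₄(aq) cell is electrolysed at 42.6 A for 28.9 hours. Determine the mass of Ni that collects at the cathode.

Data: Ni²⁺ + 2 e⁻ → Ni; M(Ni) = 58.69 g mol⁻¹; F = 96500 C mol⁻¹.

1350 g

Q = I·t = 42.60 A × 104040 s = 4432000 C.
n(e⁻) = Q/F = 4432000 / 96500 = 45.93 mol.
Ni²⁺ + 2 e⁻ → Ni, so n(Ni) = n(e⁻)/2 = 22.96 mol.
m = n·M = 22.96 × 58.69 = 1350 g.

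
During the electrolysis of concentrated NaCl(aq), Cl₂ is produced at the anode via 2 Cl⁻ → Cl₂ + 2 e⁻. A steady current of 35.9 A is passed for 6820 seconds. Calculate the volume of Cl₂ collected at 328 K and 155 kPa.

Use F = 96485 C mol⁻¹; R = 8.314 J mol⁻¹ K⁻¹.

22.3 L

Q = I·t = 35.90 A × 6820.0 s = 244800 C.
n(e⁻) = Q/F = 244800 / 96485 = 2.538 mol.
2 electrons are transferred per Cl₂ molecule, so n(Cl₂) = 2.538 / 2 = 1.269 mol.
V = nRT/P = (1.269 × 8.314 × 328) / (155 × 10³ Pa) = 0.0223 m³ = 22.3 L.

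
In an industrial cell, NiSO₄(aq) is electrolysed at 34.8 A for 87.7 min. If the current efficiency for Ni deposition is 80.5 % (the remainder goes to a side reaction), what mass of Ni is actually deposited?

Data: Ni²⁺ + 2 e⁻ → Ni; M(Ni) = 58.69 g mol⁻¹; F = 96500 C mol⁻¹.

44.8 g

Q = I·t = 34.80 × 5262.0 = 183100 C.
n(e⁻) = 183100/96500 = 1.898 mol; theoretically n(Ni) = 1.898/2 = 0.9488 mol, m_theo = 55.68 g.
At 80.5 % efficiency, m_actual = 0.805 × 55.68 = 44.8 g.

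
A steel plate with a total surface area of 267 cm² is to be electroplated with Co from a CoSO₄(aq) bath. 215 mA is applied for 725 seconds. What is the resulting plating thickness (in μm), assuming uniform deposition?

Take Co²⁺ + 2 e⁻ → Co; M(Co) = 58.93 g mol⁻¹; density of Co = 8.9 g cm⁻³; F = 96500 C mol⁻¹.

0.200 μm

Q = I·t = 0.2150 × 725.00 = 155.9 C; n(e⁻) = 0.001615 mol.
n(Co) = n(e⁻)/2 = 0.0008076 mol, so m = 0.0008076 × 58.93 = 0.04759 g.
Volume = m/ρ = 0.04759 / 8.9 = 0.005348 cm³.
Thickness = V/A = 0.005348 / 267 = 2.00 × 10⁻⁵ cm = 0.200 μm.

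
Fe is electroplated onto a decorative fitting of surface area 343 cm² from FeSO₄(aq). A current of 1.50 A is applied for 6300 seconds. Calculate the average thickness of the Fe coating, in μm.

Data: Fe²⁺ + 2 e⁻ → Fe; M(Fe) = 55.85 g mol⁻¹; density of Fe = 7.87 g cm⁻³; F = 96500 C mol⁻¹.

10.1 μm

Q = I·t = 1.500 × 6300.0 = 9450 C; n(e⁻) = 0.09793 mol.
n(Fe) = n(e⁻)/2 = 0.04896 mol, so m = 0.04896 × 55.85 = 2.735 g.
Volume = m/ρ = 2.735 / 7.87 = 0.3475 cm³.
Thickness = V/A = 0.3475 / 343 = 0.00101 cm = 10.1 μm.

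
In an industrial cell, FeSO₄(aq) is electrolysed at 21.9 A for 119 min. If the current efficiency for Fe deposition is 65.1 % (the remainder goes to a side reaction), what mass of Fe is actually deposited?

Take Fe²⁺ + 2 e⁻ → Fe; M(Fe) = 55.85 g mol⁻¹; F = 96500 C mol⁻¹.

29.5 g

Q = I·t = 21.90 × 7140.0 = 156400 C.
n(e⁻) = 156400/96500 = 1.620 mol; theoretically n(Fe) = 1.620/2 = 0.8102 mol, m_theo = 45.25 g.
At 65.1 % efficiency, m_actual = 0.651 × 45.25 = 29.5 g.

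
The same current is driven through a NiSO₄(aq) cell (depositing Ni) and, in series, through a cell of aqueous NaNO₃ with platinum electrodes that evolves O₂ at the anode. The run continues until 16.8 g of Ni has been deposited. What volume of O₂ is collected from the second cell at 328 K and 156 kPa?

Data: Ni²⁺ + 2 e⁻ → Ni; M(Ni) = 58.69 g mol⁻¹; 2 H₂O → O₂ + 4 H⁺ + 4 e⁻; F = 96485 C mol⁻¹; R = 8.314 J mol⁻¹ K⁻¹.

2.50 L

n(Ni) = 16.8 / 58.69 = 0.2862 mol, so n(e⁻) = 2 × 0.2862 = 0.5725 mol.
The cells are in series, so the same 0.5725 mol of electrons passes through the second cell.
2 H₂O → O₂ + 4 H⁺ + 4 e⁻ — 4 mol e⁻ per mol O₂, so n(O₂) = 0.5725/4 = 0.1431 mol.
V = nRT/P = (0.1431 × 8.314 × 328) / (156 × 10³) = 0.00250 m³ = 2.50 L.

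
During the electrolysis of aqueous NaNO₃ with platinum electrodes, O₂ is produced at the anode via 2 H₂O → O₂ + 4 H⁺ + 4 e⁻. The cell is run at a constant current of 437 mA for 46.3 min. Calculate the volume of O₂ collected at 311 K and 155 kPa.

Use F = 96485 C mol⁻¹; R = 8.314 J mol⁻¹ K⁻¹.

Q = I·t = 0.4370 A × 2778.0 s = 1214 C.
n(e⁻) = Q/F = 1214 / 96485 = 0.01258 mol.
4 electrons are transferred per O₂ molecule, so n(O₂) = 0.01258 / 4 = 0.003146 mol.
V = nRT/P = (0.003146 × 8.314 × 311) / (155 × 10³ Pa) = 5.25 × 10⁻⁵ m³ = 0.0525 L.

0.0525 L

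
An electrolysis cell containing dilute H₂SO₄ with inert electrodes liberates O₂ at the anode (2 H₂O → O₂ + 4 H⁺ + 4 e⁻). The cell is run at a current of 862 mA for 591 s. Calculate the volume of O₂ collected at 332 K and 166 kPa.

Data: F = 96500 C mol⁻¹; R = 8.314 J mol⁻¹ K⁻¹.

Q = I·t = 0.8620 A × 591.00 s = 509.4 C.
n(e⁻) = Q/F = 509.4 / 96500 = 0.005279 mol.
4 electrons are transferred per O₂ molecule, so n(O₂) = 0.005279 / 4 = 0.001320 mol.
V = nRT/P = (0.001320 × 8.314 × 332) / (166 × 10³ Pa) = 2.19 × 10⁻⁵ m³ = 0.0219 L.

0.0219 L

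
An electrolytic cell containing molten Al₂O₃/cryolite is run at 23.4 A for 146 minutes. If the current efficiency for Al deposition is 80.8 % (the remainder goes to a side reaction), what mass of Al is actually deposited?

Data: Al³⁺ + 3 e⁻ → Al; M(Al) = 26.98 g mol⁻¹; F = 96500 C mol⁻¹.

15.4 g

Q = I·t = 23.40 × 8760.0 = 205000 C.
n(e⁻) = 205000/96500 = 2.124 mol; theoretically n(Al) = 2.124/3 = 0.7081 mol, m_theo = 19.10 g.
At 80.8 % efficiency, m_actual = 0.808 × 19.10 = 15.4 g.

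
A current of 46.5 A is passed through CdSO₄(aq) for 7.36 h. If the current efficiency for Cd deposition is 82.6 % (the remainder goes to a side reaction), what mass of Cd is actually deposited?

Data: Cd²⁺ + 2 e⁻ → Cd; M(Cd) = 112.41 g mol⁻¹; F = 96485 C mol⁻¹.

593 g

Q = I·t = 46.50 × 26496 = 1232000 C.
n(e⁻) = 1232000/96485 = 12.77 mol; theoretically n(Cd) = 12.77/2 = 6.385 mol, m_theo = 717.7 g.
At 82.6 % efficiency, m_actual = 0.826 × 717.7 = 593 g.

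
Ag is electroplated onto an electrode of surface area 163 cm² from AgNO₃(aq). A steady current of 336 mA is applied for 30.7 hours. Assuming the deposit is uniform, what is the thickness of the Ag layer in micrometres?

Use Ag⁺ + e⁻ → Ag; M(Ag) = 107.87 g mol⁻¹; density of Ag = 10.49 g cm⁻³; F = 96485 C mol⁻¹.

Q = I·t = 0.3360 × 110520 = 37130 C; n(e⁻) = 0.3849 mol.
n(Ag) = n(e⁻)/1 = 0.3849 mol, so m = 0.3849 × 107.87 = 41.52 g.
Volume = m/ρ = 41.52 / 10.49 = 3.958 cm³.
Thickness = V/A = 3.958 / 163 = 0.0243 cm = 243 μm.

243 μm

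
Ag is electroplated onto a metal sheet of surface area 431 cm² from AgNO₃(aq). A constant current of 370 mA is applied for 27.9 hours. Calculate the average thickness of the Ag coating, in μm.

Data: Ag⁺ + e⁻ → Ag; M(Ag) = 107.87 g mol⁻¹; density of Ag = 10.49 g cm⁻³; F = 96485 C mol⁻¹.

Q = I·t = 0.3700 × 100440 = 37160 C; n(e⁻) = 0.3852 mol.
n(Ag) = n(e⁻)/1 = 0.3852 mol, so m = 0.3852 × 107.87 = 41.55 g.
Volume = m/ρ = 41.55 / 10.49 = 3.961 cm³.
Thickness = V/A = 3.961 / 431 = 0.00919 cm = 91.9 μm.

91.9 μm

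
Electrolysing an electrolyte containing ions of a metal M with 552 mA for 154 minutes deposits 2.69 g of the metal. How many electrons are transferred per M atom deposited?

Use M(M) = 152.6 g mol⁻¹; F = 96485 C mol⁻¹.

Q = I·t = 0.5520 A × 9240.0 s = 5100 C, so n(e⁻) = 5100/96485 = 0.05286 mol.
n(M) deposited = 2.69 / 152.6 = 0.01763 mol.
Electrons per atom = n(e⁻)/n(M) = 0.05286 / 0.01763 = 3.00 ≈ 3, so the ion is M³⁺.

3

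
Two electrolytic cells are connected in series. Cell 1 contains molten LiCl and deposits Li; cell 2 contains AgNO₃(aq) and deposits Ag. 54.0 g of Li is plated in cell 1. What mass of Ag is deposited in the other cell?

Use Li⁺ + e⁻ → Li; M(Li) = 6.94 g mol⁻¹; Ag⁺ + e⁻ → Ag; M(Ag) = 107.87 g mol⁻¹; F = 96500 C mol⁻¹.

839 g

n(Li) = 54.0 / 6.94 = 7.781 mol.
Since Li⁺ + e⁻ → Li, n(e⁻) passed = 1 × 7.781 = 7.781 mol.
Cells in series carry the same charge, so the same 7.781 mol of electrons passes through cell 2.
Ag⁺ + e⁻ → Ag, so n(Ag) = 7.781 / 1 = 7.781 mol.
m(Ag) = 7.781 × 107.87 = 839 g.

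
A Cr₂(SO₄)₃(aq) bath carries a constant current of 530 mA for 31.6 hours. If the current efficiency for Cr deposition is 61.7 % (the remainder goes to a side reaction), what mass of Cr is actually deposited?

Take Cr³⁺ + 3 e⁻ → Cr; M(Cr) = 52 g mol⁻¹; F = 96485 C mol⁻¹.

6.68 g

Q = I·t = 0.5300 × 113760 = 60290 C.
n(e⁻) = 60290/96485 = 0.6249 mol; theoretically n(Cr) = 0.6249/3 = 0.2083 mol, m_theo = 10.83 g.
At 61.7 % efficiency, m_actual = 0.617 × 10.83 = 6.68 g.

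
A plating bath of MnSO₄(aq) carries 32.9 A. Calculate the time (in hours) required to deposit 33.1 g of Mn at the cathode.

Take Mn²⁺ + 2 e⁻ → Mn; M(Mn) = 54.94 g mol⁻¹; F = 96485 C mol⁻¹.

n(Mn) = m/M = 33.1 / 54.94 = 0.6025 mol.
Each Mn atom requires 2 electrons, so n(e⁻) = 2 × 0.6025 = 1.205 mol.
Q = n(e⁻)·F = 1.205 × 96485 = 116300 C.
t = Q/I = 116300 / 32.90 A = 3534 s = 0.982 h.

0.982 h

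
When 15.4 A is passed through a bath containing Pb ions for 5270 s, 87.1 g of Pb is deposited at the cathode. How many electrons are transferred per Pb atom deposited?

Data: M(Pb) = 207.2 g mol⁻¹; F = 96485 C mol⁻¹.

2

Q = I·t = 15.40 A × 5270.0 s = 81160 C, so n(e⁻) = 81160/96485 = 0.8411 mol.
n(Pb) deposited = 87.1 / 207.2 = 0.4204 mol.
Electrons per atom = n(e⁻)/n(Pb) = 0.8411 / 0.4204 = 2.00 ≈ 2, so the ion is Pb²⁺.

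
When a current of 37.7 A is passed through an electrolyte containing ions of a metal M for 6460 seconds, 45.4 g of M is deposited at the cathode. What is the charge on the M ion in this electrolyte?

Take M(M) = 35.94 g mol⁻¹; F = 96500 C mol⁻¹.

+2

Q = I·t = 37.70 A × 6460.0 s = 243500 C, so n(e⁻) = 243500/96500 = 2.524 mol.
n(M) deposited = 45.4 / 35.94 = 1.263 mol.
Electrons per atom = n(e⁻)/n(M) = 2.524 / 1.263 = 2.00 ≈ 2, so the ion is M²⁺.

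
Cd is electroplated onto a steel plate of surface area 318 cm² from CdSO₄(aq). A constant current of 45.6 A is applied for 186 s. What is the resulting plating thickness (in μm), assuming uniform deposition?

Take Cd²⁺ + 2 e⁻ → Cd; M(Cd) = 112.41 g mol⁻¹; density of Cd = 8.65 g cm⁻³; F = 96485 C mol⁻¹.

Q = I·t = 45.60 × 186.00 = 8482 C; n(e⁻) = 0.08791 mol.
n(Cd) = n(e⁻)/2 = 0.04395 mol, so m = 0.04395 × 112.41 = 4.941 g.
Volume = m/ρ = 4.941 / 8.65 = 0.5712 cm³.
Thickness = V/A = 0.5712 / 318 = 0.00180 cm = 18.0 μm.

18.0 μm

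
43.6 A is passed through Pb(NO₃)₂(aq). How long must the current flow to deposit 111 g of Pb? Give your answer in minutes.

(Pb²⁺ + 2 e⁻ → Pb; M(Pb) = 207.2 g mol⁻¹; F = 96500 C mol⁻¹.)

39.5 min

n(Pb) = m/M = 111 / 207.2 = 0.5357 mol.
Each Pb atom requires 2 electrons, so n(e⁻) = 2 × 0.5357 = 1.071 mol.
Q = n(e⁻)·F = 1.071 × 96500 = 103400 C.
t = Q/I = 103400 / 43.60 A = 2371 s = 39.5 min.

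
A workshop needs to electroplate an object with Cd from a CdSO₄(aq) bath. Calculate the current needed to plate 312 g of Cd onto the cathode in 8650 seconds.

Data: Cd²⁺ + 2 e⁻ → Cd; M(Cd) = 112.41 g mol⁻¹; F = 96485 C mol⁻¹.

n(Cd) = 312 / 112.41 = 2.776 mol.
n(e⁻) = 2 × 2.776 = 5.551 mol.
Q = n(e⁻)·F = 5.551 × 96485 = 535600 C.
I = Q/t = 535600 / 8650.0 s = 61.9 A.

61.9 A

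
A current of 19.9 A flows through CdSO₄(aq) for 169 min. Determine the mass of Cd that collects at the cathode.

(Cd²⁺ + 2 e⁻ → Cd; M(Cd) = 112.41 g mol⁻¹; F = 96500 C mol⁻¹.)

Q = I·t = 19.90 A × 10140 s = 201800 C.
n(e⁻) = Q/F = 201800 / 96500 = 2.091 mol.
Cd²⁺ + 2 e⁻ → Cd, so n(Cd) = n(e⁻)/2 = 1.046 mol.
m = n·M = 1.046 × 112.41 = 118 g.

118 g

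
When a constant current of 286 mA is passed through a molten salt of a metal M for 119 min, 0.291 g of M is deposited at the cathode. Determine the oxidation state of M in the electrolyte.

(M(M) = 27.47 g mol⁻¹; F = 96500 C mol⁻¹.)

Q = I·t = 0.2860 A × 7140.0 s = 2042 C, so n(e⁻) = 2042/96500 = 0.02116 mol.
n(M) deposited = 0.291 / 27.47 = 0.01059 mol.
Electrons per atom = n(e⁻)/n(M) = 0.02116 / 0.01059 = 2.00 ≈ 2, so the ion is M²⁺.

+2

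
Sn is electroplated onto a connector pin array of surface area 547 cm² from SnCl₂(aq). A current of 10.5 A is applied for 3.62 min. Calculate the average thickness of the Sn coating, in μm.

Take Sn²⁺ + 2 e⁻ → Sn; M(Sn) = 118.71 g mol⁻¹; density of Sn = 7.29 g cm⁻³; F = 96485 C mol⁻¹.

3.52 μm

Q = I·t = 10.50 × 217.20 = 2281 C; n(e⁻) = 0.02364 mol.
n(Sn) = n(e⁻)/2 = 0.01182 mol, so m = 0.01182 × 118.71 = 1.403 g.
Volume = m/ρ = 1.403 / 7.29 = 0.1925 cm³.
Thickness = V/A = 0.1925 / 547 = 3.52 × 10⁻⁴ cm = 3.52 μm.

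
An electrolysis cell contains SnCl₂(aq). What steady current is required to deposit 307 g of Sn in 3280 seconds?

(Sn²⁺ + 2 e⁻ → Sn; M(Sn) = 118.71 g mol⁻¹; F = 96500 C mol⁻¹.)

n(Sn) = 307 / 118.71 = 2.586 mol.
n(e⁻) = 2 × 2.586 = 5.172 mol.
Q = n(e⁻)·F = 5.172 × 96500 = 499100 C.
I = Q/t = 499100 / 3280.0 s = 152 A.

152 A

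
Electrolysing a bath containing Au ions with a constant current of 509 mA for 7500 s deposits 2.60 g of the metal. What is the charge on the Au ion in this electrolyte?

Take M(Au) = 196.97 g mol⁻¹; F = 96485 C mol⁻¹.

+3

Q = I·t = 0.5090 A × 7500.0 s = 3818 C, so n(e⁻) = 3818/96485 = 0.03957 mol.
n(Au) deposited = 2.60 / 196.97 = 0.01320 mol.
Electrons per atom = n(e⁻)/n(Au) = 0.03957 / 0.01320 = 3.00 ≈ 3, so the ion is Au³⁺.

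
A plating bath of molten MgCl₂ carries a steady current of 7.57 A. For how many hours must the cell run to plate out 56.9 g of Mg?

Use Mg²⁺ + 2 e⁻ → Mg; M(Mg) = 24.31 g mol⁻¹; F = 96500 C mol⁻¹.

n(Mg) = m/M = 56.9 / 24.31 = 2.341 mol.
Each Mg atom requires 2 electrons, so n(e⁻) = 2 × 2.341 = 4.681 mol.
Q = n(e⁻)·F = 4.681 × 96500 = 451700 C.
t = Q/I = 451700 / 7.570 A = 59670 s = 16.6 h.

16.6 h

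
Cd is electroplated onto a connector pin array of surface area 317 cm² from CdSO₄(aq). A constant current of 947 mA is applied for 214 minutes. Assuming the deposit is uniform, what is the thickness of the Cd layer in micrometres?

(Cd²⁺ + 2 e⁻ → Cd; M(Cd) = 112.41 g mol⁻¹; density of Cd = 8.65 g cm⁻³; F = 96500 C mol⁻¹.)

Q = I·t = 0.9470 × 12840 = 12160 C; n(e⁻) = 0.1260 mol.
n(Cd) = n(e⁻)/2 = 0.06300 mol, so m = 0.06300 × 112.41 = 7.082 g.
Volume = m/ρ = 7.082 / 8.65 = 0.8187 cm³.
Thickness = V/A = 0.8187 / 317 = 0.00258 cm = 25.8 μm.

25.8 μm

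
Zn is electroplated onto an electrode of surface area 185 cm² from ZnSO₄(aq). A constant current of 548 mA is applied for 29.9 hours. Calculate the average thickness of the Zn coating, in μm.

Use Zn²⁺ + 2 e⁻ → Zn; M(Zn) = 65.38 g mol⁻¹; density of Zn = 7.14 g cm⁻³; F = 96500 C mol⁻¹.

Q = I·t = 0.5480 × 107640 = 58990 C; n(e⁻) = 0.6113 mol.
n(Zn) = n(e⁻)/2 = 0.3056 mol, so m = 0.3056 × 65.38 = 19.98 g.
Volume = m/ρ = 19.98 / 7.14 = 2.799 cm³.
Thickness = V/A = 2.799 / 185 = 0.0151 cm = 151 μm.

151 μm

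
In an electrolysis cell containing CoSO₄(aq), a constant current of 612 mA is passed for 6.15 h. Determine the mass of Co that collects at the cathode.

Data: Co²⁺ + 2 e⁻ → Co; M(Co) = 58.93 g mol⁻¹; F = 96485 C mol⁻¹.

4.14 g

Q = I·t = 0.6120 A × 22140 s = 13550 C.
n(e⁻) = Q/F = 13550 / 96485 = 0.1404 mol.
Co²⁺ + 2 e⁻ → Co, so n(Co) = n(e⁻)/2 = 0.07022 mol.
m = n·M = 0.07022 × 58.93 = 4.14 g.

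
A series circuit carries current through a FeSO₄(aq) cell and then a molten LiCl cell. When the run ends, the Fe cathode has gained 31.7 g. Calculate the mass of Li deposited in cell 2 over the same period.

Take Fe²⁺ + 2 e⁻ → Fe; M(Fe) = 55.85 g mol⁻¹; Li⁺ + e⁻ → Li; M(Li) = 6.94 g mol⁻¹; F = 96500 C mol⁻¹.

n(Fe) = 31.7 / 55.85 = 0.5676 mol.
Since Fe²⁺ + 2 e⁻ → Fe, n(e⁻) passed = 2 × 0.5676 = 1.135 mol.
Cells in series carry the same charge, so the same 1.135 mol of electrons passes through cell 2.
Li⁺ + e⁻ → Li, so n(Li) = 1.135 / 1 = 1.135 mol.
m(Li) = 1.135 × 6.94 = 7.88 g.

7.88 g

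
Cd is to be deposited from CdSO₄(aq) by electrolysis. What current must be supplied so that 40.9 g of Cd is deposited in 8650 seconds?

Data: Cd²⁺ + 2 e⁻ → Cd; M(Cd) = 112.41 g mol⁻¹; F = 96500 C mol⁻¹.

8.12 A

n(Cd) = 40.9 / 112.41 = 0.3638 mol.
n(e⁻) = 2 × 0.3638 = 0.7277 mol.
Q = n(e⁻)·F = 0.7277 × 96500 = 70220 C.
I = Q/t = 70220 / 8650.0 s = 8.12 A.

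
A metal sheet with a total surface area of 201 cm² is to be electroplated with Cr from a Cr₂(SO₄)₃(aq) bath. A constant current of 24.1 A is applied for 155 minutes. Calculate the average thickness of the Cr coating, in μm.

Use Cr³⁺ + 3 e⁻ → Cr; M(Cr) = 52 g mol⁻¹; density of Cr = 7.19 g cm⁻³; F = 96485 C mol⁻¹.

Q = I·t = 24.10 × 9300.0 = 224100 C; n(e⁻) = 2.323 mol.
n(Cr) = n(e⁻)/3 = 0.7743 mol, so m = 0.7743 × 52 = 40.26 g.
Volume = m/ρ = 40.26 / 7.19 = 5.600 cm³.
Thickness = V/A = 5.600 / 201 = 0.0279 cm = 279 μm.

279 μm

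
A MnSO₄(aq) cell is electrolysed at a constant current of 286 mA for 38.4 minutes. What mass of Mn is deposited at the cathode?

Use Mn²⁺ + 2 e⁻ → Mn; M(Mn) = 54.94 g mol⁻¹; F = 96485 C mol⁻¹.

0.188 g

Q = I·t = 0.2860 A × 2304.0 s = 658.9 C.
n(e⁻) = Q/F = 658.9 / 96485 = 0.006829 mol.
Mn²⁺ + 2 e⁻ → Mn, so n(Mn) = n(e⁻)/2 = 0.003415 mol.
m = n·M = 0.003415 × 54.94 = 0.188 g.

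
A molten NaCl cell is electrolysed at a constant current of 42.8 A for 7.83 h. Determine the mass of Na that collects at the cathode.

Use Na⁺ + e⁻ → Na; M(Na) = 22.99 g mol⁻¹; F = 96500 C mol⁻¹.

287 g

Q = I·t = 42.80 A × 28188 s = 1206000 C.
n(e⁻) = Q/F = 1206000 / 96500 = 12.50 mol.
Na⁺ + e⁻ → Na, so n(Na) = n(e⁻)/1 = 12.50 mol.
m = n·M = 12.50 × 22.99 = 287 g.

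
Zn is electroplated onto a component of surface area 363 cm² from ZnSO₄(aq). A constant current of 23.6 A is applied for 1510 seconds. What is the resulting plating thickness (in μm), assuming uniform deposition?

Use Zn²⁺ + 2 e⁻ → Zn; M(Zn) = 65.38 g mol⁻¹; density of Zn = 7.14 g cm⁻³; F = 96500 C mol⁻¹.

46.6 μm

Q = I·t = 23.60 × 1510.0 = 35640 C; n(e⁻) = 0.3693 mol.
n(Zn) = n(e⁻)/2 = 0.1846 mol, so m = 0.1846 × 65.38 = 12.07 g.
Volume = m/ρ = 12.07 / 7.14 = 1.691 cm³.
Thickness = V/A = 1.691 / 363 = 0.00466 cm = 46.6 μm.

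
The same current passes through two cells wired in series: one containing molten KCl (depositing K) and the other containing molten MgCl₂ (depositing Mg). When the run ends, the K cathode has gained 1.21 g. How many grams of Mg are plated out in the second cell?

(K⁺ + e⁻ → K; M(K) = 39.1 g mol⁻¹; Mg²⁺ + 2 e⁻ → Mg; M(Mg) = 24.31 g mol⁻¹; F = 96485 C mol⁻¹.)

n(K) = 1.21 / 39.1 = 0.03095 mol.
Since K⁺ + e⁻ → K, n(e⁻) passed = 1 × 0.03095 = 0.03095 mol.
Cells in series carry the same charge, so the same 0.03095 mol of electrons passes through cell 2.
Mg²⁺ + 2 e⁻ → Mg, so n(Mg) = 0.03095 / 2 = 0.01547 mol.
m(Mg) = 0.01547 × 24.31 = 0.376 g.

0.376 g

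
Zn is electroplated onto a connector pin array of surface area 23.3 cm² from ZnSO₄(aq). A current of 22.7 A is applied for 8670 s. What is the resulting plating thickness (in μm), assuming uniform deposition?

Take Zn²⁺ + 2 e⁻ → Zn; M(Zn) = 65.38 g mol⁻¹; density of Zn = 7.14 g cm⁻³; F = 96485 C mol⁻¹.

Q = I·t = 22.70 × 8670.0 = 196800 C; n(e⁻) = 2.040 mol.
n(Zn) = n(e⁻)/2 = 1.020 mol, so m = 1.020 × 65.38 = 66.68 g.
Volume = m/ρ = 66.68 / 7.14 = 9.339 cm³.
Thickness = V/A = 9.339 / 23.3 = 0.401 cm = 4010 μm.

4010 μm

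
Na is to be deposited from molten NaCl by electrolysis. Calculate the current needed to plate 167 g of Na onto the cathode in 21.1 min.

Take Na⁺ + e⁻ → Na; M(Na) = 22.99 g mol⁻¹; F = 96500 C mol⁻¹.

554 A

n(Na) = 167 / 22.99 = 7.264 mol.
n(e⁻) = 1 × 7.264 = 7.264 mol.
Q = n(e⁻)·F = 7.264 × 96500 = 701000 C.
I = Q/t = 701000 / 1266.0 s = 554 A.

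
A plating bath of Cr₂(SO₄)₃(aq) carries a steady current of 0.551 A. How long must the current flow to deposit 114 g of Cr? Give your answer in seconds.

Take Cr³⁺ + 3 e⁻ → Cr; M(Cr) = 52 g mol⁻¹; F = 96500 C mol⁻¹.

1.15 × 10⁶ s

n(Cr) = m/M = 114 / 52 = 2.192 mol.
Each Cr atom requires 3 electrons, so n(e⁻) = 3 × 2.192 = 6.577 mol.
Q = n(e⁻)·F = 6.577 × 96500 = 634700 C.
t = Q/I = 634700 / 0.5510 A = 1152000 s.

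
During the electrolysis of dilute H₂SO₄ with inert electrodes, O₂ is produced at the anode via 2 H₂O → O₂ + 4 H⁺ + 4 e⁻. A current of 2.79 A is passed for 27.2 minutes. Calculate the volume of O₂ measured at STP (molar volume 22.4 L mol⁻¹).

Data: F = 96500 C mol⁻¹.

0.264 L

Q = I·t = 2.790 A × 1632.0 s = 4553 C.
n(e⁻) = Q/F = 4553 / 96500 = 0.04718 mol.
4 electrons are transferred per O₂ molecule, so n(O₂) = 0.04718 / 4 = 0.01180 mol.
V = n × V_m = 0.01180 × 22.4 = 0.264 L.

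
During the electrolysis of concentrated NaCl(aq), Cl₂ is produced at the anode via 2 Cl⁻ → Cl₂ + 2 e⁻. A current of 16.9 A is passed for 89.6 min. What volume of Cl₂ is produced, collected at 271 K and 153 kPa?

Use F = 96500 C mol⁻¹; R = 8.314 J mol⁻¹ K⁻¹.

Q = I·t = 16.90 A × 5376.0 s = 90850 C.
n(e⁻) = Q/F = 90850 / 96500 = 0.9415 mol.
2 electrons are transferred per Cl₂ molecule, so n(Cl₂) = 0.9415 / 2 = 0.4707 mol.
V = nRT/P = (0.4707 × 8.314 × 271) / (153 × 10³ Pa) = 0.00693 m³ = 6.93 L.

6.93 L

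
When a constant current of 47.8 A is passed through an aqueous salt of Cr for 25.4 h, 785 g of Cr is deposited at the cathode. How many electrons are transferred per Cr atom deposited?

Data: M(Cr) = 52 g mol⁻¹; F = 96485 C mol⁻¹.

3

Q = I·t = 47.80 A × 91440 s = 4371000 C, so n(e⁻) = 4371000/96485 = 45.30 mol.
n(Cr) deposited = 785 / 52 = 15.10 mol.
Electrons per atom = n(e⁻)/n(Cr) = 45.30 / 15.10 = 3.00 ≈ 3, so the ion is Cr³⁺.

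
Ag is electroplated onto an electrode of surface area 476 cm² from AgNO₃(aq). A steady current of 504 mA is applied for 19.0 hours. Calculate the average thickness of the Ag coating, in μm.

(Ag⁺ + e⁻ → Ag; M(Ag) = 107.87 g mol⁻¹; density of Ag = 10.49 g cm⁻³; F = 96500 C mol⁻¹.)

77.2 μm

Q = I·t = 0.5040 × 68400 = 34470 C; n(e⁻) = 0.3572 mol.
n(Ag) = n(e⁻)/1 = 0.3572 mol, so m = 0.3572 × 107.87 = 38.54 g.
Volume = m/ρ = 38.54 / 10.49 = 3.674 cm³.
Thickness = V/A = 3.674 / 476 = 0.00772 cm = 77.2 μm.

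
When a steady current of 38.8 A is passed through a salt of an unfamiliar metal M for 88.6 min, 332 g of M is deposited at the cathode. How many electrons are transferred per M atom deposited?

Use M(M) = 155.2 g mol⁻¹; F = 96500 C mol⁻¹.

1

Q = I·t = 38.80 A × 5316.0 s = 206300 C, so n(e⁻) = 206300/96500 = 2.137 mol.
n(M) deposited = 332 / 155.2 = 2.139 mol.
Electrons per atom = n(e⁻)/n(M) = 2.137 / 2.139 = 0.999 ≈ 1, so the ion is M⁺.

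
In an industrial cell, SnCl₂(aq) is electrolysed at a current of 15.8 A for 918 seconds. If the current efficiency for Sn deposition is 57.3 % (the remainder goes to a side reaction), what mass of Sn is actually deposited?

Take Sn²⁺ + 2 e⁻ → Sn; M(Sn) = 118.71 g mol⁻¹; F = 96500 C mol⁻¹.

Q = I·t = 15.80 × 918.00 = 14500 C.
n(e⁻) = 14500/96500 = 0.1503 mol; theoretically n(Sn) = 0.1503/2 = 0.07515 mol, m_theo = 8.921 g.
At 57.3 % efficiency, m_actual = 0.573 × 8.921 = 5.11 g.

5.11 g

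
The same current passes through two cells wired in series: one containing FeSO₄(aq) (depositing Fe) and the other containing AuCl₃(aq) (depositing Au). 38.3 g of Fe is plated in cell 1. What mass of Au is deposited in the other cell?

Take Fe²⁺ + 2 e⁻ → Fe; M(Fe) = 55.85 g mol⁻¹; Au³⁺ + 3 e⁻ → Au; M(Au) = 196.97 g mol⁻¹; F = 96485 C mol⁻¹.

90.1 g

n(Fe) = 38.3 / 55.85 = 0.6858 mol.
Since Fe²⁺ + 2 e⁻ → Fe, n(e⁻) passed = 2 × 0.6858 = 1.372 mol.
Cells in series carry the same charge, so the same 1.372 mol of electrons passes through cell 2.
Au³⁺ + 3 e⁻ → Au, so n(Au) = 1.372 / 3 = 0.4572 mol.
m(Au) = 0.4572 × 196.97 = 90.1 g.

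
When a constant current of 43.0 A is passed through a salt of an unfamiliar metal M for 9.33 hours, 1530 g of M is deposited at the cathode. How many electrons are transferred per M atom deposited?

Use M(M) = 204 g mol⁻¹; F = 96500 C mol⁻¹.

2

Q = I·t = 43.00 A × 33588 s = 1444000 C, so n(e⁻) = 1444000/96500 = 14.97 mol.
n(M) deposited = 1530 / 204 = 7.500 mol.
Electrons per atom = n(e⁻)/n(M) = 14.97 / 7.500 = 2.00 ≈ 2, so the ion is M²⁺.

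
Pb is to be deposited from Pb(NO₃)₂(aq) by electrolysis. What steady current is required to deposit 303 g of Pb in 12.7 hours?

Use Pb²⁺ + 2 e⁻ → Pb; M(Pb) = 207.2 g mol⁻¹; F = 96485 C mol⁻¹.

6.17 A

n(Pb) = 303 / 207.2 = 1.462 mol.
n(e⁻) = 2 × 1.462 = 2.925 mol.
Q = n(e⁻)·F = 2.925 × 96485 = 282200 C.
I = Q/t = 282200 / 45720 s = 6.17 A.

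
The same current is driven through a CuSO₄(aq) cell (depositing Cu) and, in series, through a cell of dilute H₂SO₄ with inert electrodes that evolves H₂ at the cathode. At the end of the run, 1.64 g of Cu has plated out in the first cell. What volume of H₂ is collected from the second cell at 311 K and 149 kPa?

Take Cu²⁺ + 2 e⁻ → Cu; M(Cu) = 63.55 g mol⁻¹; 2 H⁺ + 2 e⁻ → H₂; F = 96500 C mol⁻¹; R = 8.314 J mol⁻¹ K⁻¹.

0.448 L

n(Cu) = 1.64 / 63.55 = 0.02581 mol, so n(e⁻) = 2 × 0.02581 = 0.05161 mol.
The cells are in series, so the same 0.05161 mol of electrons passes through the second cell.
2 H⁺ + 2 e⁻ → H₂ — 2 mol e⁻ per mol H₂, so n(H₂) = 0.05161/2 = 0.02581 mol.
V = nRT/P = (0.02581 × 8.314 × 311) / (149 × 10³) = 4.48 × 10⁻⁴ m³ = 0.448 L.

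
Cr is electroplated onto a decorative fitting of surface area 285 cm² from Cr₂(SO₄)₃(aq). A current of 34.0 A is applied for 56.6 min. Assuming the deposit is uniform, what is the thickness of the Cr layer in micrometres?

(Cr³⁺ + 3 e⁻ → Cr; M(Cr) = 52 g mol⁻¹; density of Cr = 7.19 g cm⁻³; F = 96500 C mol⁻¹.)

101 μm

Q = I·t = 34.00 × 3396.0 = 115500 C; n(e⁻) = 1.197 mol.
n(Cr) = n(e⁻)/3 = 0.3988 mol, so m = 0.3988 × 52 = 20.74 g.
Volume = m/ρ = 20.74 / 7.19 = 2.885 cm³.
Thickness = V/A = 2.885 / 285 = 0.0101 cm = 101 μm.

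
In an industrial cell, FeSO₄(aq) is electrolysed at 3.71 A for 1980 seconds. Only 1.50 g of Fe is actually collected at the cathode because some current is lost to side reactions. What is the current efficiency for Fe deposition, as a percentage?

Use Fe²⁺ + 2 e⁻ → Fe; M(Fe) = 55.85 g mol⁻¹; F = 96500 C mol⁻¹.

70.6 %

Q = I·t = 3.710 × 1980.0 = 7346 C; n(e⁻) = 7346/96500 = 0.07612 mol.
Theoretical n(Fe) = n(e⁻)/2 = 0.03806 mol, i.e. m_theo = 0.03806 × 55.85 = 2.126 g.
Efficiency = m_actual / m_theo = 1.50 / 2.126 = 70.6 %.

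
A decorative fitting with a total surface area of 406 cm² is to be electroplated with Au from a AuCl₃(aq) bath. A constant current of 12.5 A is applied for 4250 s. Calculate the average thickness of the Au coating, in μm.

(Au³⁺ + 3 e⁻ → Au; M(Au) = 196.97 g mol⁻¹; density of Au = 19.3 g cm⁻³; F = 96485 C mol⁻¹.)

Q = I·t = 12.50 × 4250.0 = 53120 C; n(e⁻) = 0.5506 mol.
n(Au) = n(e⁻)/3 = 0.1835 mol, so m = 0.1835 × 196.97 = 36.15 g.
Volume = m/ρ = 36.15 / 19.3 = 1.873 cm³.
Thickness = V/A = 1.873 / 406 = 0.00461 cm = 46.1 μm.

46.1 μm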